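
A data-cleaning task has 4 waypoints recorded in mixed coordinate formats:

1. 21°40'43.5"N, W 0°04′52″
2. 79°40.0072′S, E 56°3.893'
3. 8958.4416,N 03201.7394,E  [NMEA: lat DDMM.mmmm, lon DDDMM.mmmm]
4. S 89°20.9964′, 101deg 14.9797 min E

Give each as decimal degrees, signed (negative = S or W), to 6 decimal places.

Point 1:
  φ: 21° + 40/60 + 43.5/3600 = 21 + 0.666667 + 0.012083 = 21.6787500
  N ⇒ keep positive
  Longitude: 4′ + 52″ = 4.86667′; 0 + 4.86667/60 = 0.0811111
  W → negative
Point 2:
  Latitude: 40.0072′ = 0.666787°; total 79.6667867
  S ⇒ negate
  Lon: 56 + 3.893/60 = 56.0648833
  E → positive
Point 3:
  φ: split at 2 digits → 89° and 58.4416′; 89 + 58.4416/60 = 89.9740267
  N → positive
  Lon: degrees = first 3 digits = 32, minutes = 1.7394; 32 + 1.7394/60 = 32.0289900
  E ⇒ keep positive
Point 4:
  φ: 89 + 20.9964/60 = 89.3499400
  hemisphere S, so the sign is −
  λ: 101 + 14.9797/60 = 101.2496617
  E ⇒ keep positive

1. 21.678750, -0.081111
2. -79.666787, 56.064883
3. 89.974027, 32.028990
4. -89.349940, 101.249662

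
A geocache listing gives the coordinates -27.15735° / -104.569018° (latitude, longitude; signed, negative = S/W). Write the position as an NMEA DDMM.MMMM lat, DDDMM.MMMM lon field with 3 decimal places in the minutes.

2709.441,S / 10434.141,W

Latitude is negative → S; |value| = 27.157350
Latitude: fractional part 0.157350 → 9.44100 minutes
Longitude is negative → W; |value| = 104.569018
Longitude: fractional part 0.569018 → 34.14108 minutes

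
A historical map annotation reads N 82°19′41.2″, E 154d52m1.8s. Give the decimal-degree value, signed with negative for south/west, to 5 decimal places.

82.32811, 154.86717

φ: 82° + 19/60 + 41.2/3600 = 82 + 0.316667 + 0.011444 = 82.328111
N ⇒ keep positive
λ: 52′ + 1.8″ = 52.03000′; 154 + 52.03000/60 = 154.867167
E → positive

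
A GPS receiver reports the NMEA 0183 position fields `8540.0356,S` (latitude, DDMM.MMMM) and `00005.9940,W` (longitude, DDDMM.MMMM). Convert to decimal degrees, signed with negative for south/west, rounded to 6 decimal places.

-85.667260, -0.099900

Latitude: split at 2 digits → 85° and 40.0356′; 85 + 40.0356/60 = 85.6672600
S ⇒ negate
Lon: degrees = first 3 digits = 0, minutes = 5.994; 0 + 5.994/60 = 0.0999000
hemisphere W, so the sign is −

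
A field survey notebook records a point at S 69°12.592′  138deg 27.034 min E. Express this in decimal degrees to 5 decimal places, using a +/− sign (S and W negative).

φ: 69 + 12.592/60 = 69.209867
hemisphere S, so the sign is −
λ: 27.034′ = 0.450567°; total 138.450567
E ⇒ keep positive

-69.20987, 138.45057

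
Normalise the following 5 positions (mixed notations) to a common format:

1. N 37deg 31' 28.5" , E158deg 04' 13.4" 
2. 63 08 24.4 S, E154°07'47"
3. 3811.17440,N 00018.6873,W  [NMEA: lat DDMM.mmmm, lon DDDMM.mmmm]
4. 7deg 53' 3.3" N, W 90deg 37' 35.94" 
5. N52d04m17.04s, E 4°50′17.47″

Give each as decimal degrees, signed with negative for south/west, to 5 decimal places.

1. 37.52458, 158.07039
2. -63.14011, 154.12972
3. 38.18624, -0.31146
4. 7.88425, -90.62665
5. 52.07140, 4.83819

Point 1:
  Latitude: 37° + 31/60 + 28.5/3600 = 37 + 0.516667 + 0.007917 = 37.524583
  N → positive
  Longitude: 158 + 4/60 + 13.4/3600 = 158.070389
  E ⇒ keep positive
Point 2:
  φ: 8′ + 24.4″ = 8.40667′; 63 + 8.40667/60 = 63.140111
  S → negative
  Lon: 154° + 7/60 + 47/3600 = 154 + 0.116667 + 0.013056 = 154.129722
  E ⇒ keep positive
Point 3:
  Lat: degrees = first 2 digits = 38, minutes = 11.1744; 38 + 11.1744/60 = 38.186240
  N ⇒ keep positive
  Longitude: split at 3 digits → 000° and 18.6873′; 0 + 18.6873/60 = 0.311455
  W ⇒ negate
Point 4:
  Lat: 7 + 53/60 + 3.3/3600 = 7.884250
  N → positive
  λ: 90 + 37/60 + 35.94/3600 = 90.626650
  W → negative
Point 5:
  φ: 52 + 4/60 + 17.04/3600 = 52.071400
  N ⇒ keep positive
  λ: 4 + 50/60 + 17.47/3600 = 4.838186
  E → positive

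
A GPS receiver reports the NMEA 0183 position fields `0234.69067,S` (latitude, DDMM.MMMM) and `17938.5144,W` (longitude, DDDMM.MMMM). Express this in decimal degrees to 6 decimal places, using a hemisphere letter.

2.578178° S, 179.641907° W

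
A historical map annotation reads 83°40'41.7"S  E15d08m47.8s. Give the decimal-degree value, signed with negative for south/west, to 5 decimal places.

-83.67825, 15.14661

Latitude: 83 + 40/60 + 41.7/3600 = 83.678250
S ⇒ negate
Lon: 8′ + 47.8″ = 8.79667′; 15 + 8.79667/60 = 15.146611
E ⇒ keep positive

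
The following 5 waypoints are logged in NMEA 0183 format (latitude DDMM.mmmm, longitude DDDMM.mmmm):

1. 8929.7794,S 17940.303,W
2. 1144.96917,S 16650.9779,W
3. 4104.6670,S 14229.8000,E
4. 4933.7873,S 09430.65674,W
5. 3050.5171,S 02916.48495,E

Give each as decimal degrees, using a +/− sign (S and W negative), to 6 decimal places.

Point 1:
  Latitude: split at 2 digits → 89° and 29.7794′; 89 + 29.7794/60 = 89.4963233
  hemisphere S, so the sign is −
  λ: split at 3 digits → 179° and 40.303′; 179 + 40.303/60 = 179.6717167
  W ⇒ negate
Point 2:
  φ: degrees = first 2 digits = 11, minutes = 44.96917; 11 + 44.96917/60 = 11.7494862
  S → negative
  Lon: degrees = first 3 digits = 166, minutes = 50.9779; 166 + 50.9779/60 = 166.8496317
  W → negative
Point 3:
  Lat: degrees = first 2 digits = 41, minutes = 4.667; 41 + 4.667/60 = 41.0777833
  S → negative
  Lon: split at 3 digits → 142° and 29.8′; 142 + 29.8/60 = 142.4966667
  E → positive
Point 4:
  φ: degrees = first 2 digits = 49, minutes = 33.7873; 49 + 33.7873/60 = 49.5631217
  S ⇒ negate
  λ: degrees = first 3 digits = 94, minutes = 30.65674; 94 + 30.65674/60 = 94.5109457
  W → negative
Point 5:
  φ: degrees = first 2 digits = 30, minutes = 50.5171; 30 + 50.5171/60 = 30.8419517
  S → negative
  Longitude: split at 3 digits → 029° and 16.48495′; 29 + 16.48495/60 = 29.2747492
  E ⇒ keep positive

1. -89.496323, -179.671717
2. -11.749486, -166.849632
3. -41.077783, 142.496667
4. -49.563122, -94.510946
5. -30.841952, 29.274749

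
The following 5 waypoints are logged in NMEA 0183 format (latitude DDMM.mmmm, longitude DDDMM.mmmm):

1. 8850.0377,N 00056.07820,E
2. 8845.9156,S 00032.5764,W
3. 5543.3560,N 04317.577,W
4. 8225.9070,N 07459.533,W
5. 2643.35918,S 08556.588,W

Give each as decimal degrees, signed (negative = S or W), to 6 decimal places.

Point 1:
  Lat: split at 2 digits → 88° and 50.0377′; 88 + 50.0377/60 = 88.8339617
  N ⇒ keep positive
  λ: split at 3 digits → 000° and 56.0782′; 0 + 56.0782/60 = 0.9346367
  E ⇒ keep positive
Point 2:
  Latitude: split at 2 digits → 88° and 45.9156′; 88 + 45.9156/60 = 88.7652600
  hemisphere S, so the sign is −
  λ: split at 3 digits → 000° and 32.5764′; 0 + 32.5764/60 = 0.5429400
  hemisphere W, so the sign is −
Point 3:
  Latitude: degrees = first 2 digits = 55, minutes = 43.356; 55 + 43.356/60 = 55.7226000
  N ⇒ keep positive
  Lon: degrees = first 3 digits = 43, minutes = 17.577; 43 + 17.577/60 = 43.2929500
  hemisphere W, so the sign is −
Point 4:
  Lat: degrees = first 2 digits = 82, minutes = 25.907; 82 + 25.907/60 = 82.4317833
  N → positive
  Lon: split at 3 digits → 074° and 59.533′; 74 + 59.533/60 = 74.9922167
  W → negative
Point 5:
  Latitude: split at 2 digits → 26° and 43.35918′; 26 + 43.35918/60 = 26.7226530
  S ⇒ negate
  λ: degrees = first 3 digits = 85, minutes = 56.588; 85 + 56.588/60 = 85.9431333
  hemisphere W, so the sign is −

1. 88.833962, 0.934637
2. -88.765260, -0.542940
3. 55.722600, -43.292950
4. 82.431783, -74.992217
5. -26.722653, -85.943133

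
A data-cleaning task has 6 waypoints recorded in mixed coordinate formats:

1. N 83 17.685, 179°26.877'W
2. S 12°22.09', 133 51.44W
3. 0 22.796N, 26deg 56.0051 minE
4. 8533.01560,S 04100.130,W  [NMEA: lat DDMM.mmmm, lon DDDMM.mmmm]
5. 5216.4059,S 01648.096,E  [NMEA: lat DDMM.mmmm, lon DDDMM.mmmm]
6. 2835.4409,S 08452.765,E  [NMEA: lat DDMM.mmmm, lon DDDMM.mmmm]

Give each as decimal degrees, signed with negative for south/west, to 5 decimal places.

1. 83.29475, -179.44795
2. -12.36817, -133.85733
3. 0.37993, 26.93342
4. -85.55026, -41.00217
5. -52.27343, 16.80160
6. -28.59068, 84.87942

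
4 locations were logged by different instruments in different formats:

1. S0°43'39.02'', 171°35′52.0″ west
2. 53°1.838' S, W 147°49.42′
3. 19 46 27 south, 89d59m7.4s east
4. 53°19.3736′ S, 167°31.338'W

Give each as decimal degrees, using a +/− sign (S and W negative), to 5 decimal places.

1. -0.72751, -171.59778
2. -53.03063, -147.82367
3. -19.77417, 89.98539
4. -53.32289, -167.52230

Point 1:
  φ: 0 + 43/60 + 39.02/3600 = 0.727506
  S → negative
  λ: 35′ + 52″ = 35.86667′; 171 + 35.86667/60 = 171.597778
  W ⇒ negate
Point 2:
  Lat: 53 + 1.838/60 = 53.030633
  hemisphere S, so the sign is −
  Longitude: 49.42′ = 0.823667°; total 147.823667
  hemisphere W, so the sign is −
Point 3:
  φ: 19 + 46/60 + 27/3600 = 19.774167
  S → negative
  Lon: 89 + 59/60 + 7.4/3600 = 89.985389
  E → positive
Point 4:
  Latitude: 19.3736′ = 0.322893°; total 53.322893
  S ⇒ negate
  Longitude: 31.338′ = 0.522300°; total 167.522300
  hemisphere W, so the sign is −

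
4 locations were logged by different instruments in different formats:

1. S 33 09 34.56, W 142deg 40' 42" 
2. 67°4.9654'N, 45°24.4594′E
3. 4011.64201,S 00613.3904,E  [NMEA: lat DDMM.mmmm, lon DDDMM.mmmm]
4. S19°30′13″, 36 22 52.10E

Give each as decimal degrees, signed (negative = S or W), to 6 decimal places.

1. -33.159600, -142.678333
2. 67.082757, 45.407657
3. -40.194034, 6.223173
4. -19.503611, 36.381139

Point 1:
  φ: 33 + 9/60 + 34.56/3600 = 33.1596000
  S → negative
  λ: 142° + 40/60 + 42/3600 = 142 + 0.666667 + 0.011667 = 142.6783333
  hemisphere W, so the sign is −
Point 2:
  φ: 4.9654′ = 0.082757°; total 67.0827567
  N ⇒ keep positive
  Longitude: 24.4594′ = 0.407657°; total 45.4076567
  E → positive
Point 3:
  φ: split at 2 digits → 40° and 11.64201′; 40 + 11.64201/60 = 40.1940335
  S ⇒ negate
  λ: degrees = first 3 digits = 6, minutes = 13.3904; 6 + 13.3904/60 = 6.2231733
  E → positive
Point 4:
  Lat: 19° + 30/60 + 13/3600 = 19 + 0.500000 + 0.003611 = 19.5036111
  hemisphere S, so the sign is −
  λ: 36 + 22/60 + 52.1/3600 = 36.3811389
  E → positive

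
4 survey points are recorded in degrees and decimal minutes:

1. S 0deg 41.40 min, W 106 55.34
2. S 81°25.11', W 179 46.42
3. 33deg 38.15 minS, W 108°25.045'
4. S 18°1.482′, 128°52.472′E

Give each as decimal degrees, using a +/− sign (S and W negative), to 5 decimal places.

Point 1:
  φ: 41.4′ = 0.690000°; total 0.690000
  hemisphere S, so the sign is −
  λ: 55.34′ = 0.922333°; total 106.922333
  W ⇒ negate
Point 2:
  Lat: 81 + 25.11/60 = 81.418500
  hemisphere S, so the sign is −
  Lon: 179 + 46.42/60 = 179.773667
  hemisphere W, so the sign is −
Point 3:
  Lat: 38.15′ = 0.635833°; total 33.635833
  S ⇒ negate
  Longitude: 25.045′ = 0.417417°; total 108.417417
  hemisphere W, so the sign is −
Point 4:
  Lat: 18 + 1.482/60 = 18.024700
  S → negative
  λ: 52.472′ = 0.874533°; total 128.874533
  E ⇒ keep positive

1. -0.69000, -106.92233
2. -81.41850, -179.77367
3. -33.63583, -108.41742
4. -18.02470, 128.87453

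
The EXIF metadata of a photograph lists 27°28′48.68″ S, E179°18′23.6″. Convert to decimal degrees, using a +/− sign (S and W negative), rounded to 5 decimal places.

-27.48019, 179.30656

φ: 27 + 28/60 + 48.68/3600 = 27.480189
hemisphere S, so the sign is −
Lon: 18′ + 23.6″ = 18.39333′; 179 + 18.39333/60 = 179.306556
E → positive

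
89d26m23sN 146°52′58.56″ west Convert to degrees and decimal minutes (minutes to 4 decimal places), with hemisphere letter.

Latitude: 26 + 23/60 = 26.383333′
Lon: seconds/60 = 0.97600; minutes = 52 + 0.97600 = 52.976000

89° 26.3833′ N, 146° 52.9760′ W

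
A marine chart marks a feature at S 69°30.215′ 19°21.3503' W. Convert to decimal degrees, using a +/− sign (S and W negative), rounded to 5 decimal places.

φ: 69 + 30.215/60 = 69.503583
S → negative
λ: 21.3503′ = 0.355838°; total 19.355838
W ⇒ negate

-69.50358, -19.35584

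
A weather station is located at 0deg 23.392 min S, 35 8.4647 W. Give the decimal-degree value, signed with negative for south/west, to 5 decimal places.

-0.38987, -35.14108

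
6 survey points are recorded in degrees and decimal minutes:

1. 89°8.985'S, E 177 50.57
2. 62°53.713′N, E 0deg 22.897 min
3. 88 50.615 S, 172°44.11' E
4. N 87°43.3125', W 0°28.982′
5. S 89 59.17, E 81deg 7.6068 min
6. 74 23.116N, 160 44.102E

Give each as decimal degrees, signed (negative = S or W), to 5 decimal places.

Point 1:
  Latitude: 89 + 8.985/60 = 89.149750
  hemisphere S, so the sign is −
  Lon: 50.57′ = 0.842833°; total 177.842833
  E → positive
Point 2:
  Latitude: 53.713′ = 0.895217°; total 62.895217
  N → positive
  λ: 22.897′ = 0.381617°; total 0.381617
  E → positive
Point 3:
  φ: 88 + 50.615/60 = 88.843583
  S ⇒ negate
  Lon: 44.11′ = 0.735167°; total 172.735167
  E ⇒ keep positive
Point 4:
  φ: 43.3125′ = 0.721875°; total 87.721875
  N → positive
  λ: 28.982′ = 0.483033°; total 0.483033
  W ⇒ negate
Point 5:
  Lat: 89 + 59.17/60 = 89.986167
  hemisphere S, so the sign is −
  λ: 81 + 7.6068/60 = 81.126780
  E → positive
Point 6:
  Lat: 23.116′ = 0.385267°; total 74.385267
  N ⇒ keep positive
  Lon: 160 + 44.102/60 = 160.735033
  E → positive

1. -89.14975, 177.84283
2. 62.89522, 0.38162
3. -88.84358, 172.73517
4. 87.72188, -0.48303
5. -89.98617, 81.12678
6. 74.38527, 160.73503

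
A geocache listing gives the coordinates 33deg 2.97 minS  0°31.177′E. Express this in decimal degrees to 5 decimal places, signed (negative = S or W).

φ: 33 + 2.97/60 = 33.049500
S ⇒ negate
Lon: 31.177′ = 0.519617°; total 0.519617
E → positive

-33.04950, 0.51962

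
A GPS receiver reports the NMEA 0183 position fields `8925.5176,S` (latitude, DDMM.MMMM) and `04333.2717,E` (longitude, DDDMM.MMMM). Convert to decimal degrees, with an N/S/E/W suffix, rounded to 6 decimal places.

89.425293° S, 43.554528° E

Lat: degrees = first 2 digits = 89, minutes = 25.5176; 89 + 25.5176/60 = 89.4252933
λ: split at 3 digits → 043° and 33.2717′; 43 + 33.2717/60 = 43.5545283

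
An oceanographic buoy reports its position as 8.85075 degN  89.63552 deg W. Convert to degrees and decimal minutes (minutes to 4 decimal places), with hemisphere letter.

Latitude: fractional part 0.850750 → 51.045000 minutes
Lon: 89° + 0.635520 × 60 = 89° 38.131200′

8° 51.0450′ N, 89° 38.1312′ W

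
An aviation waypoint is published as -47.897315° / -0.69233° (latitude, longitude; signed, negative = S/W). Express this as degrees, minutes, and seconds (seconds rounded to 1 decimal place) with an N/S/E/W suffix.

Latitude is negative → S; |value| = 47.897315
Lat: 0.897315 × 60 = 53.83890′ → 53′, remainder × 60 = 50.334″
Longitude is negative → W; |value| = 0.692330
λ: 0.692330 × 60 = 41.53980′ → 41′, remainder × 60 = 32.388″

47°53′50.3″ S, 0°41′32.4″ W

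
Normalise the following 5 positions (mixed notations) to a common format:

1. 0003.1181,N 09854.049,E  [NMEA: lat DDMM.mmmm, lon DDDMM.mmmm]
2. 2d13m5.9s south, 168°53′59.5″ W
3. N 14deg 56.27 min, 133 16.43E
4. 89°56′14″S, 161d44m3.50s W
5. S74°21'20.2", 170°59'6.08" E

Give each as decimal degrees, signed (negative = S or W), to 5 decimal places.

1. 0.05197, 98.90082
2. -2.21831, -168.89986
3. 14.93783, 133.27383
4. -89.93722, -161.73431
5. -74.35561, 170.98502

Point 1:
  Lat: split at 2 digits → 00° and 3.1181′; 0 + 3.1181/60 = 0.051968
  N ⇒ keep positive
  λ: degrees = first 3 digits = 98, minutes = 54.049; 98 + 54.049/60 = 98.900817
  E → positive
Point 2:
  φ: 2 + 13/60 + 5.9/3600 = 2.218306
  S → negative
  Lon: 168° + 53/60 + 59.5/3600 = 168 + 0.883333 + 0.016528 = 168.899861
  W ⇒ negate
Point 3:
  Lat: 56.27′ = 0.937833°; total 14.937833
  N ⇒ keep positive
  Lon: 133 + 16.43/60 = 133.273833
  E ⇒ keep positive
Point 4:
  Latitude: 56′ + 14″ = 56.23333′; 89 + 56.23333/60 = 89.937222
  hemisphere S, so the sign is −
  Lon: 44′ + 3.5″ = 44.05833′; 161 + 44.05833/60 = 161.734306
  W ⇒ negate
Point 5:
  φ: 21′ + 20.2″ = 21.33667′; 74 + 21.33667/60 = 74.355611
  S ⇒ negate
  λ: 170 + 59/60 + 6.08/3600 = 170.985022
  E ⇒ keep positive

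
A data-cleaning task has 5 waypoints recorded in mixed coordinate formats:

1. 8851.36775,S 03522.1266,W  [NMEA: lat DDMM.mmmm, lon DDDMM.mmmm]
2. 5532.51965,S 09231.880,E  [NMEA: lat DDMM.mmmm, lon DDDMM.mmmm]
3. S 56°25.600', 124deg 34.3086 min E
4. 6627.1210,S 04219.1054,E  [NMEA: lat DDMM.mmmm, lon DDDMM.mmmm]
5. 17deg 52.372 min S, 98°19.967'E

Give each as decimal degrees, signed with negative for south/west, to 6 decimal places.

1. -88.856129, -35.368777
2. -55.541994, 92.531333
3. -56.426667, 124.571810
4. -66.452017, 42.318423
5. -17.872867, 98.332783

Point 1:
  Lat: split at 2 digits → 88° and 51.36775′; 88 + 51.36775/60 = 88.8561292
  S → negative
  Lon: degrees = first 3 digits = 35, minutes = 22.1266; 35 + 22.1266/60 = 35.3687767
  W → negative
Point 2:
  Latitude: split at 2 digits → 55° and 32.51965′; 55 + 32.51965/60 = 55.5419942
  S ⇒ negate
  Lon: degrees = first 3 digits = 92, minutes = 31.88; 92 + 31.88/60 = 92.5313333
  E ⇒ keep positive
Point 3:
  Latitude: 25.6′ = 0.426667°; total 56.4266667
  hemisphere S, so the sign is −
  λ: 34.3086′ = 0.571810°; total 124.5718100
  E → positive
Point 4:
  Lat: split at 2 digits → 66° and 27.121′; 66 + 27.121/60 = 66.4520167
  S ⇒ negate
  λ: split at 3 digits → 042° and 19.1054′; 42 + 19.1054/60 = 42.3184233
  E → positive
Point 5:
  Latitude: 52.372′ = 0.872867°; total 17.8728667
  S → negative
  Lon: 19.967′ = 0.332783°; total 98.3327833
  E ⇒ keep positive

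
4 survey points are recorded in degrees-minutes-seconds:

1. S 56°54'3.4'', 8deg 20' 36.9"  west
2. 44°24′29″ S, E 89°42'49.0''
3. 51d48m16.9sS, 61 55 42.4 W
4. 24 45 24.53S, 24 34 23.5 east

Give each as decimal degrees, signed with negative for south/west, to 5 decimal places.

1. -56.90094, -8.34358
2. -44.40806, 89.71361
3. -51.80469, -61.92844
4. -24.75681, 24.57319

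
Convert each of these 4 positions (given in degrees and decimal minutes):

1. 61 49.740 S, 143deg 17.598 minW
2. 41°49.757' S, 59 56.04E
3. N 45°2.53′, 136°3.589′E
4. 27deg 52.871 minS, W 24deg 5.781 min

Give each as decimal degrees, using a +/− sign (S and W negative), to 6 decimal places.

1. -61.829000, -143.293300
2. -41.829283, 59.934000
3. 45.042167, 136.059817
4. -27.881183, -24.096350

Point 1:
  φ: 49.74′ = 0.829000°; total 61.8290000
  hemisphere S, so the sign is −
  Longitude: 17.598′ = 0.293300°; total 143.2933000
  W → negative
Point 2:
  φ: 41 + 49.757/60 = 41.8292833
  S ⇒ negate
  Lon: 56.04′ = 0.934000°; total 59.9340000
  E ⇒ keep positive
Point 3:
  Lat: 2.53′ = 0.042167°; total 45.0421667
  N ⇒ keep positive
  Lon: 3.589′ = 0.059817°; total 136.0598167
  E ⇒ keep positive
Point 4:
  Lat: 52.871′ = 0.881183°; total 27.8811833
  hemisphere S, so the sign is −
  Lon: 5.781′ = 0.096350°; total 24.0963500
  hemisphere W, so the sign is −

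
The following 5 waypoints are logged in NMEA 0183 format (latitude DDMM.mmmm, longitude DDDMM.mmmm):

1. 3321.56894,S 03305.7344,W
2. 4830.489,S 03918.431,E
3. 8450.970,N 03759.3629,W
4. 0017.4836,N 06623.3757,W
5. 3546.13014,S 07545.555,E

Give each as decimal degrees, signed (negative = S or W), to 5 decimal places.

1. -33.35948, -33.09557
2. -48.50815, 39.30718
3. 84.84950, -37.98938
4. 0.29139, -66.38960
5. -35.76884, 75.75925

Point 1:
  φ: degrees = first 2 digits = 33, minutes = 21.56894; 33 + 21.56894/60 = 33.359482
  S → negative
  λ: degrees = first 3 digits = 33, minutes = 5.7344; 33 + 5.7344/60 = 33.095573
  W ⇒ negate
Point 2:
  φ: split at 2 digits → 48° and 30.489′; 48 + 30.489/60 = 48.508150
  hemisphere S, so the sign is −
  Lon: degrees = first 3 digits = 39, minutes = 18.431; 39 + 18.431/60 = 39.307183
  E → positive
Point 3:
  φ: degrees = first 2 digits = 84, minutes = 50.97; 84 + 50.97/60 = 84.849500
  N ⇒ keep positive
  Lon: degrees = first 3 digits = 37, minutes = 59.3629; 37 + 59.3629/60 = 37.989382
  W → negative
Point 4:
  φ: split at 2 digits → 00° and 17.4836′; 0 + 17.4836/60 = 0.291393
  N ⇒ keep positive
  λ: degrees = first 3 digits = 66, minutes = 23.3757; 66 + 23.3757/60 = 66.389595
  W → negative
Point 5:
  φ: degrees = first 2 digits = 35, minutes = 46.13014; 35 + 46.13014/60 = 35.768836
  S → negative
  Lon: degrees = first 3 digits = 75, minutes = 45.555; 75 + 45.555/60 = 75.759250
  E ⇒ keep positive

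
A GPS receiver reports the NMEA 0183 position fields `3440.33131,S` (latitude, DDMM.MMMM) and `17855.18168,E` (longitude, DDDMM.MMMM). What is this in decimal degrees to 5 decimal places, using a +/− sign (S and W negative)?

-34.67219, 178.91969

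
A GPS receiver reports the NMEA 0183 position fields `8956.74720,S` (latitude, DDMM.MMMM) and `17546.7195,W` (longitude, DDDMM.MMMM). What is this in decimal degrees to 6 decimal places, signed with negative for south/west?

φ: split at 2 digits → 89° and 56.7472′; 89 + 56.7472/60 = 89.9457867
S → negative
λ: degrees = first 3 digits = 175, minutes = 46.7195; 175 + 46.7195/60 = 175.7786583
W → negative

-89.945787, -175.778658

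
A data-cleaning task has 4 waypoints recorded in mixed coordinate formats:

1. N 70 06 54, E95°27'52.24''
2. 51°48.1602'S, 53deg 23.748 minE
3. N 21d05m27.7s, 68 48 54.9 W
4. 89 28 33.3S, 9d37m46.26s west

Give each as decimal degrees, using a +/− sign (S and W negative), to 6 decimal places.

Point 1:
  φ: 70 + 6/60 + 54/3600 = 70.1150000
  N → positive
  λ: 95° + 27/60 + 52.24/3600 = 95 + 0.450000 + 0.014511 = 95.4645111
  E ⇒ keep positive
Point 2:
  Lat: 48.1602′ = 0.802670°; total 51.8026700
  S ⇒ negate
  Lon: 53 + 23.748/60 = 53.3958000
  E → positive
Point 3:
  φ: 5′ + 27.7″ = 5.46167′; 21 + 5.46167/60 = 21.0910278
  N → positive
  λ: 68 + 48/60 + 54.9/3600 = 68.8152500
  hemisphere W, so the sign is −
Point 4:
  Latitude: 89° + 28/60 + 33.3/3600 = 89 + 0.466667 + 0.009250 = 89.4759167
  S ⇒ negate
  Longitude: 9 + 37/60 + 46.26/3600 = 9.6295167
  hemisphere W, so the sign is −

1. 70.115000, 95.464511
2. -51.802670, 53.395800
3. 21.091028, -68.815250
4. -89.475917, -9.629517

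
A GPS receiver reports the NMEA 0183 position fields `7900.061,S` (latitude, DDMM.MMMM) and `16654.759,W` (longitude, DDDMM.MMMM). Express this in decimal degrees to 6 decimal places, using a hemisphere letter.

φ: degrees = first 2 digits = 79, minutes = 0.061; 79 + 0.061/60 = 79.0010167
Lon: degrees = first 3 digits = 166, minutes = 54.759; 166 + 54.759/60 = 166.9126500

79.001017° S, 166.912650° W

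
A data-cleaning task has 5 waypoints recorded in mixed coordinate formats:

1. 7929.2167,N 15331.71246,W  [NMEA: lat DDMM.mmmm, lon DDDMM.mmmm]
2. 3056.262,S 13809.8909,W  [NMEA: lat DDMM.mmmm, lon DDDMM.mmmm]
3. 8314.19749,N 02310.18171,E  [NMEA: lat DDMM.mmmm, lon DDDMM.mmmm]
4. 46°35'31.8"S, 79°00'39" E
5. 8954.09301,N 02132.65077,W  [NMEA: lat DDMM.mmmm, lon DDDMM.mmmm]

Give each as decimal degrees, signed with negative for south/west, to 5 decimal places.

1. 79.48695, -153.52854
2. -30.93770, -138.16485
3. 83.23662, 23.16970
4. -46.59217, 79.01083
5. 89.90155, -21.54418

Point 1:
  Latitude: split at 2 digits → 79° and 29.2167′; 79 + 29.2167/60 = 79.486945
  N ⇒ keep positive
  Lon: split at 3 digits → 153° and 31.71246′; 153 + 31.71246/60 = 153.528541
  W → negative
Point 2:
  φ: split at 2 digits → 30° and 56.262′; 30 + 56.262/60 = 30.937700
  S → negative
  λ: split at 3 digits → 138° and 9.8909′; 138 + 9.8909/60 = 138.164848
  W ⇒ negate
Point 3:
  Lat: degrees = first 2 digits = 83, minutes = 14.19749; 83 + 14.19749/60 = 83.236625
  N ⇒ keep positive
  λ: split at 3 digits → 023° and 10.18171′; 23 + 10.18171/60 = 23.169695
  E ⇒ keep positive
Point 4:
  Latitude: 46 + 35/60 + 31.8/3600 = 46.592167
  S → negative
  Lon: 0′ + 39″ = 0.65000′; 79 + 0.65000/60 = 79.010833
  E → positive
Point 5:
  Lat: degrees = first 2 digits = 89, minutes = 54.09301; 89 + 54.09301/60 = 89.901550
  N → positive
  Longitude: degrees = first 3 digits = 21, minutes = 32.65077; 21 + 32.65077/60 = 21.544180
  W → negative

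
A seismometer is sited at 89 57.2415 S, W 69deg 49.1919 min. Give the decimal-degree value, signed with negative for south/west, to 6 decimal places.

-89.954025, -69.819865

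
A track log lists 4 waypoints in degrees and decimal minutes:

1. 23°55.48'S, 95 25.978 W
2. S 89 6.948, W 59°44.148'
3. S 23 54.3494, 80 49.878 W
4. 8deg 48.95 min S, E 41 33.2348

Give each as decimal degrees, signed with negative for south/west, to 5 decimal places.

Point 1:
  φ: 55.48′ = 0.924667°; total 23.924667
  S → negative
  λ: 25.978′ = 0.432967°; total 95.432967
  hemisphere W, so the sign is −
Point 2:
  φ: 6.948′ = 0.115800°; total 89.115800
  S → negative
  Longitude: 44.148′ = 0.735800°; total 59.735800
  W → negative
Point 3:
  Latitude: 23 + 54.3494/60 = 23.905823
  S ⇒ negate
  Lon: 49.878′ = 0.831300°; total 80.831300
  hemisphere W, so the sign is −
Point 4:
  φ: 48.95′ = 0.815833°; total 8.815833
  S → negative
  Longitude: 33.2348′ = 0.553913°; total 41.553913
  E → positive

1. -23.92467, -95.43297
2. -89.11580, -59.73580
3. -23.90582, -80.83130
4. -8.81583, 41.55391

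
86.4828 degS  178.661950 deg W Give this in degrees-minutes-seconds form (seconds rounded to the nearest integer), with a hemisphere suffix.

φ: whole degrees 86; 28.96800′ → 28′ and 58.08″
Lon: whole degrees 178; 39.71700′ → 39′ and 43.02″

86°28′58″ S, 178°39′43″ W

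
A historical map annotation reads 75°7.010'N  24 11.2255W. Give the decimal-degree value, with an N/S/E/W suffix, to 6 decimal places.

φ: 7.01′ = 0.116833°; total 75.1168333
Longitude: 11.2255′ = 0.187092°; total 24.1870917

75.116833° N, 24.187092° W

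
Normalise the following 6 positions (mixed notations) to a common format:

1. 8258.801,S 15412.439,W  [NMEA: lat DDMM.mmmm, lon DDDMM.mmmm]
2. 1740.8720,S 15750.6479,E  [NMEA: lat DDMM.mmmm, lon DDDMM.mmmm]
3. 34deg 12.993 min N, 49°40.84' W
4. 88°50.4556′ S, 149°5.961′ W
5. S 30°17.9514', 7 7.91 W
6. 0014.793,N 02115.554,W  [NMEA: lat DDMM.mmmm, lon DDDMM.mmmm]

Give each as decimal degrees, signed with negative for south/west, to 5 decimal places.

Point 1:
  φ: degrees = first 2 digits = 82, minutes = 58.801; 82 + 58.801/60 = 82.980017
  S → negative
  λ: split at 3 digits → 154° and 12.439′; 154 + 12.439/60 = 154.207317
  hemisphere W, so the sign is −
Point 2:
  Lat: degrees = first 2 digits = 17, minutes = 40.872; 17 + 40.872/60 = 17.681200
  S ⇒ negate
  Lon: degrees = first 3 digits = 157, minutes = 50.6479; 157 + 50.6479/60 = 157.844132
  E ⇒ keep positive
Point 3:
  Latitude: 12.993′ = 0.216550°; total 34.216550
  N → positive
  λ: 40.84′ = 0.680667°; total 49.680667
  W → negative
Point 4:
  Lat: 50.4556′ = 0.840927°; total 88.840927
  hemisphere S, so the sign is −
  Longitude: 5.961′ = 0.099350°; total 149.099350
  W ⇒ negate
Point 5:
  Latitude: 17.9514′ = 0.299190°; total 30.299190
  S ⇒ negate
  λ: 7.91′ = 0.131833°; total 7.131833
  W → negative
Point 6:
  Latitude: degrees = first 2 digits = 0, minutes = 14.793; 0 + 14.793/60 = 0.246550
  N ⇒ keep positive
  λ: degrees = first 3 digits = 21, minutes = 15.554; 21 + 15.554/60 = 21.259233
  hemisphere W, so the sign is −

1. -82.98002, -154.20732
2. -17.68120, 157.84413
3. 34.21655, -49.68067
4. -88.84093, -149.09935
5. -30.29919, -7.13183
6. 0.24655, -21.25923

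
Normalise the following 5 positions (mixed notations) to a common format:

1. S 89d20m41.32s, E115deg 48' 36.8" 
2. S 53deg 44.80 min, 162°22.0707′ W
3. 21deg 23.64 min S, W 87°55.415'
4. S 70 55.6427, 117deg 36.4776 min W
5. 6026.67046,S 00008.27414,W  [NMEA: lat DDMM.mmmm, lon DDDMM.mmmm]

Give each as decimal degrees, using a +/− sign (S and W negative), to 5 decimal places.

1. -89.34481, 115.81022
2. -53.74667, -162.36785
3. -21.39400, -87.92358
4. -70.92738, -117.60796
5. -60.44451, -0.13790

Point 1:
  Lat: 89° + 20/60 + 41.32/3600 = 89 + 0.333333 + 0.011478 = 89.344811
  hemisphere S, so the sign is −
  Lon: 115° + 48/60 + 36.8/3600 = 115 + 0.800000 + 0.010222 = 115.810222
  E → positive
Point 2:
  Latitude: 44.8′ = 0.746667°; total 53.746667
  hemisphere S, so the sign is −
  λ: 22.0707′ = 0.367845°; total 162.367845
  hemisphere W, so the sign is −
Point 3:
  Latitude: 21 + 23.64/60 = 21.394000
  S → negative
  Longitude: 87 + 55.415/60 = 87.923583
  W ⇒ negate
Point 4:
  Latitude: 70 + 55.6427/60 = 70.927378
  hemisphere S, so the sign is −
  Longitude: 117 + 36.4776/60 = 117.607960
  W ⇒ negate
Point 5:
  Latitude: split at 2 digits → 60° and 26.67046′; 60 + 26.67046/60 = 60.444508
  hemisphere S, so the sign is −
  Longitude: degrees = first 3 digits = 0, minutes = 8.27414; 0 + 8.27414/60 = 0.137902
  W ⇒ negate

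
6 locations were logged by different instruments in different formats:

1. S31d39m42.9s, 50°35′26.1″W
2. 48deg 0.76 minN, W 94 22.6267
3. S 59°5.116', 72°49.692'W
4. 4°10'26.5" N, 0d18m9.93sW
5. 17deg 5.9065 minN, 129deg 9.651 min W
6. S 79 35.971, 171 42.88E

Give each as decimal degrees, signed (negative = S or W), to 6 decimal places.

1. -31.661917, -50.590583
2. 48.012667, -94.377112
3. -59.085267, -72.828200
4. 4.174028, -0.302758
5. 17.098442, -129.160850
6. -79.599517, 171.714667

Point 1:
  Lat: 39′ + 42.9″ = 39.71500′; 31 + 39.71500/60 = 31.6619167
  S → negative
  λ: 35′ + 26.1″ = 35.43500′; 50 + 35.43500/60 = 50.5905833
  hemisphere W, so the sign is −
Point 2:
  Latitude: 0.76′ = 0.012667°; total 48.0126667
  N ⇒ keep positive
  Longitude: 22.6267′ = 0.377112°; total 94.3771117
  W → negative
Point 3:
  Lat: 5.116′ = 0.085267°; total 59.0852667
  S → negative
  Lon: 72 + 49.692/60 = 72.8282000
  hemisphere W, so the sign is −
Point 4:
  φ: 10′ + 26.5″ = 10.44167′; 4 + 10.44167/60 = 4.1740278
  N ⇒ keep positive
  Longitude: 0° + 18/60 + 9.93/3600 = 0 + 0.300000 + 0.002758 = 0.3027583
  W ⇒ negate
Point 5:
  φ: 17 + 5.9065/60 = 17.0984417
  N → positive
  λ: 129 + 9.651/60 = 129.1608500
  hemisphere W, so the sign is −
Point 6:
  Latitude: 35.971′ = 0.599517°; total 79.5995167
  hemisphere S, so the sign is −
  λ: 42.88′ = 0.714667°; total 171.7146667
  E → positive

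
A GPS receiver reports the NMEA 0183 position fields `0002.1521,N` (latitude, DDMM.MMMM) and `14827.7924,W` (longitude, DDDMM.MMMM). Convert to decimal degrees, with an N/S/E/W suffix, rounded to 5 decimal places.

φ: degrees = first 2 digits = 0, minutes = 2.1521; 0 + 2.1521/60 = 0.035868
Longitude: degrees = first 3 digits = 148, minutes = 27.7924; 148 + 27.7924/60 = 148.463207

0.03587° N, 148.46321° W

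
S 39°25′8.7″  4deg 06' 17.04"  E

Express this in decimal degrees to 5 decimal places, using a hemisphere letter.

39.41908° S, 4.10473° E

Lat: 25′ + 8.7″ = 25.14500′; 39 + 25.14500/60 = 39.419083
λ: 4 + 6/60 + 17.04/3600 = 4.104733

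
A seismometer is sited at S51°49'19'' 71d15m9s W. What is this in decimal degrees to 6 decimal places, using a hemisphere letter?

51.821944° S, 71.252500° W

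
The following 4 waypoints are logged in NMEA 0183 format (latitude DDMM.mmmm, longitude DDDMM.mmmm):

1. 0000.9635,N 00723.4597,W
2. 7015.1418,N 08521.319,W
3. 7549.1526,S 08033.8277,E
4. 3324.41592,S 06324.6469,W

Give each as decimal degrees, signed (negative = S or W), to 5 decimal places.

Point 1:
  φ: split at 2 digits → 00° and 0.9635′; 0 + 0.9635/60 = 0.016058
  N → positive
  λ: degrees = first 3 digits = 7, minutes = 23.4597; 7 + 23.4597/60 = 7.390995
  hemisphere W, so the sign is −
Point 2:
  Lat: split at 2 digits → 70° and 15.1418′; 70 + 15.1418/60 = 70.252363
  N → positive
  λ: split at 3 digits → 085° and 21.319′; 85 + 21.319/60 = 85.355317
  hemisphere W, so the sign is −
Point 3:
  Lat: split at 2 digits → 75° and 49.1526′; 75 + 49.1526/60 = 75.819210
  S ⇒ negate
  λ: degrees = first 3 digits = 80, minutes = 33.8277; 80 + 33.8277/60 = 80.563795
  E ⇒ keep positive
Point 4:
  φ: split at 2 digits → 33° and 24.41592′; 33 + 24.41592/60 = 33.406932
  S ⇒ negate
  Longitude: degrees = first 3 digits = 63, minutes = 24.6469; 63 + 24.6469/60 = 63.410782
  W → negative

1. 0.01606, -7.39100
2. 70.25236, -85.35532
3. -75.81921, 80.56380
4. -33.40693, -63.41078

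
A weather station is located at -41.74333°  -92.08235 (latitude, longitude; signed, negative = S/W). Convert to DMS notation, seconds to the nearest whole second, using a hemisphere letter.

41°44′36″ S, 92°04′56″ W

Latitude is negative → S; |value| = 41.743330
φ: 0.743330 × 60 = 44.59980′ → 44′, remainder × 60 = 35.99″
Longitude is negative → W; |value| = 92.082350
Longitude: 0.082350 × 60 = 4.94100′ → 4′, remainder × 60 = 56.46″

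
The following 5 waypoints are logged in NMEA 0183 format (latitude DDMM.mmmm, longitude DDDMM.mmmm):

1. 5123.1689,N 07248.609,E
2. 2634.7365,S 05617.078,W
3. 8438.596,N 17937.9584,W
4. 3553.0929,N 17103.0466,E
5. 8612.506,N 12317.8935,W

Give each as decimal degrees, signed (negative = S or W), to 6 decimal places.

1. 51.386148, 72.810150
2. -26.578942, -56.284633
3. 84.643267, -179.632640
4. 35.884882, 171.050777
5. 86.208433, -123.298225

Point 1:
  φ: degrees = first 2 digits = 51, minutes = 23.1689; 51 + 23.1689/60 = 51.3861483
  N ⇒ keep positive
  λ: degrees = first 3 digits = 72, minutes = 48.609; 72 + 48.609/60 = 72.8101500
  E → positive
Point 2:
  φ: degrees = first 2 digits = 26, minutes = 34.7365; 26 + 34.7365/60 = 26.5789417
  hemisphere S, so the sign is −
  Lon: degrees = first 3 digits = 56, minutes = 17.078; 56 + 17.078/60 = 56.2846333
  W → negative
Point 3:
  φ: degrees = first 2 digits = 84, minutes = 38.596; 84 + 38.596/60 = 84.6432667
  N ⇒ keep positive
  Lon: split at 3 digits → 179° and 37.9584′; 179 + 37.9584/60 = 179.6326400
  hemisphere W, so the sign is −
Point 4:
  Lat: split at 2 digits → 35° and 53.0929′; 35 + 53.0929/60 = 35.8848817
  N ⇒ keep positive
  λ: split at 3 digits → 171° and 3.0466′; 171 + 3.0466/60 = 171.0507767
  E → positive
Point 5:
  Latitude: split at 2 digits → 86° and 12.506′; 86 + 12.506/60 = 86.2084333
  N → positive
  λ: split at 3 digits → 123° and 17.8935′; 123 + 17.8935/60 = 123.2982250
  W ⇒ negate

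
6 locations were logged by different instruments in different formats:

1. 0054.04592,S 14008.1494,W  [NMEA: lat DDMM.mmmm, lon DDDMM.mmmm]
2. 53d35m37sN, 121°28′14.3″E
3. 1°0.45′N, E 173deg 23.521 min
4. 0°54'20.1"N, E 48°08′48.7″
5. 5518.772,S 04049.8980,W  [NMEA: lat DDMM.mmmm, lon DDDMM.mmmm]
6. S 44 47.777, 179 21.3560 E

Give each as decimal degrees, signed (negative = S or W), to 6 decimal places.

1. -0.900765, -140.135823
2. 53.593611, 121.470639
3. 1.007500, 173.392017
4. 0.905583, 48.146861
5. -55.312867, -40.831633
6. -44.796283, 179.355933

Point 1:
  Latitude: split at 2 digits → 00° and 54.04592′; 0 + 54.04592/60 = 0.9007653
  S ⇒ negate
  Lon: split at 3 digits → 140° and 8.1494′; 140 + 8.1494/60 = 140.1358233
  W ⇒ negate
Point 2:
  Latitude: 53° + 35/60 + 37/3600 = 53 + 0.583333 + 0.010278 = 53.5936111
  N ⇒ keep positive
  Longitude: 28′ + 14.3″ = 28.23833′; 121 + 28.23833/60 = 121.4706389
  E ⇒ keep positive
Point 3:
  Lat: 0.45′ = 0.007500°; total 1.0075000
  N → positive
  Lon: 23.521′ = 0.392017°; total 173.3920167
  E ⇒ keep positive
Point 4:
  Lat: 0 + 54/60 + 20.1/3600 = 0.9055833
  N ⇒ keep positive
  Longitude: 8′ + 48.7″ = 8.81167′; 48 + 8.81167/60 = 48.1468611
  E → positive
Point 5:
  Latitude: split at 2 digits → 55° and 18.772′; 55 + 18.772/60 = 55.3128667
  S ⇒ negate
  Longitude: degrees = first 3 digits = 40, minutes = 49.898; 40 + 49.898/60 = 40.8316333
  hemisphere W, so the sign is −
Point 6:
  Lat: 47.777′ = 0.796283°; total 44.7962833
  S ⇒ negate
  λ: 21.356′ = 0.355933°; total 179.3559333
  E → positive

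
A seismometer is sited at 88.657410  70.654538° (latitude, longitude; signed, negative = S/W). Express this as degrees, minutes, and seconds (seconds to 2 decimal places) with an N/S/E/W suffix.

88°39′26.68″ N, 70°39′16.34″ E

Latitude: 0.657410 × 60 = 39.44460′ → 39′, remainder × 60 = 26.6760″
Lon: 0.654538 × 60 = 39.27228′ → 39′, remainder × 60 = 16.3368″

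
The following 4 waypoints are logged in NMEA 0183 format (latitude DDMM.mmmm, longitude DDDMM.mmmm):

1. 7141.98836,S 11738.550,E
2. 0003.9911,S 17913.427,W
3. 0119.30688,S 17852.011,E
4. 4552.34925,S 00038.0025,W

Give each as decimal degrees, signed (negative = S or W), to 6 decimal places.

1. -71.699806, 117.642500
2. -0.066518, -179.223783
3. -1.321781, 178.866850
4. -45.872488, -0.633375

Point 1:
  Latitude: split at 2 digits → 71° and 41.98836′; 71 + 41.98836/60 = 71.6998060
  S ⇒ negate
  Longitude: degrees = first 3 digits = 117, minutes = 38.55; 117 + 38.55/60 = 117.6425000
  E ⇒ keep positive
Point 2:
  Latitude: split at 2 digits → 00° and 3.9911′; 0 + 3.9911/60 = 0.0665183
  hemisphere S, so the sign is −
  Lon: split at 3 digits → 179° and 13.427′; 179 + 13.427/60 = 179.2237833
  hemisphere W, so the sign is −
Point 3:
  Latitude: degrees = first 2 digits = 1, minutes = 19.30688; 1 + 19.30688/60 = 1.3217813
  hemisphere S, so the sign is −
  Longitude: degrees = first 3 digits = 178, minutes = 52.011; 178 + 52.011/60 = 178.8668500
  E → positive
Point 4:
  Latitude: degrees = first 2 digits = 45, minutes = 52.34925; 45 + 52.34925/60 = 45.8724875
  hemisphere S, so the sign is −
  Longitude: degrees = first 3 digits = 0, minutes = 38.0025; 0 + 38.0025/60 = 0.6333750
  W ⇒ negate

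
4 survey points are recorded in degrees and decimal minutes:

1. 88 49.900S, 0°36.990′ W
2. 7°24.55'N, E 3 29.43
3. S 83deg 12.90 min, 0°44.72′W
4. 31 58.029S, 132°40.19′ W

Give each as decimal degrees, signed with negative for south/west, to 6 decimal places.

1. -88.831667, -0.616500
2. 7.409167, 3.490500
3. -83.215000, -0.745333
4. -31.967150, -132.669833

Point 1:
  Latitude: 49.9′ = 0.831667°; total 88.8316667
  hemisphere S, so the sign is −
  λ: 0 + 36.99/60 = 0.6165000
  W ⇒ negate
Point 2:
  φ: 24.55′ = 0.409167°; total 7.4091667
  N → positive
  Lon: 29.43′ = 0.490500°; total 3.4905000
  E → positive
Point 3:
  Lat: 12.9′ = 0.215000°; total 83.2150000
  S ⇒ negate
  Lon: 44.72′ = 0.745333°; total 0.7453333
  W ⇒ negate
Point 4:
  φ: 31 + 58.029/60 = 31.9671500
  hemisphere S, so the sign is −
  Lon: 132 + 40.19/60 = 132.6698333
  W → negative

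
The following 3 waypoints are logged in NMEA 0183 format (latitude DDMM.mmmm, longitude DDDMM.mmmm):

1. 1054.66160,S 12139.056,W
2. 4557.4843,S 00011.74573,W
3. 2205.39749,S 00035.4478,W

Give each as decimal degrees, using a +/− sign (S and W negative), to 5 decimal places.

Point 1:
  Latitude: degrees = first 2 digits = 10, minutes = 54.6616; 10 + 54.6616/60 = 10.911027
  S → negative
  Lon: degrees = first 3 digits = 121, minutes = 39.056; 121 + 39.056/60 = 121.650933
  hemisphere W, so the sign is −
Point 2:
  Lat: degrees = first 2 digits = 45, minutes = 57.4843; 45 + 57.4843/60 = 45.958072
  S ⇒ negate
  Lon: split at 3 digits → 000° and 11.74573′; 0 + 11.74573/60 = 0.195762
  hemisphere W, so the sign is −
Point 3:
  Lat: degrees = first 2 digits = 22, minutes = 5.39749; 22 + 5.39749/60 = 22.089958
  S ⇒ negate
  Lon: degrees = first 3 digits = 0, minutes = 35.4478; 0 + 35.4478/60 = 0.590797
  hemisphere W, so the sign is −

1. -10.91103, -121.65093
2. -45.95807, -0.19576
3. -22.08996, -0.59080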